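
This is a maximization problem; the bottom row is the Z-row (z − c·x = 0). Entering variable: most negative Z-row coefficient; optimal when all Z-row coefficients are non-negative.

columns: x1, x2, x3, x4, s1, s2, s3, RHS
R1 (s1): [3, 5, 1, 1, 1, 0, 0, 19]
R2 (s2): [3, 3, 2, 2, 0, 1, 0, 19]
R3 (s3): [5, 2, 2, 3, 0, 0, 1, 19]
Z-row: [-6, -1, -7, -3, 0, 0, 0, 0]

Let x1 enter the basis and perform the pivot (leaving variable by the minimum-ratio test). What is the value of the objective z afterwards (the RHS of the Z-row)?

Ratio test on column x1 — row 1: 19/3 = 19/3; row 2: 19/3 = 19/3; row 3: 19/5 = 19/5. Minimum is 19/5 at row 3 (s3 leaves); pivot element 5.
Pivot on row 3; the Z-row RHS becomes 0 − (-6)·(19/5) = 114/5.

114/5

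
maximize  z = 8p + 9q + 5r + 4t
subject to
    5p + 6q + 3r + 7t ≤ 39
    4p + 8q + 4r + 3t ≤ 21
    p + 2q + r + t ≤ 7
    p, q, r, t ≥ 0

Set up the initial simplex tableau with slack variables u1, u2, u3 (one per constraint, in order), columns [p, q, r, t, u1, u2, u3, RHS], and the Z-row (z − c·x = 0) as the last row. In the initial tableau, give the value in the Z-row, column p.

The Z-row carries the negated objective coefficients: the p entry is -8.

-8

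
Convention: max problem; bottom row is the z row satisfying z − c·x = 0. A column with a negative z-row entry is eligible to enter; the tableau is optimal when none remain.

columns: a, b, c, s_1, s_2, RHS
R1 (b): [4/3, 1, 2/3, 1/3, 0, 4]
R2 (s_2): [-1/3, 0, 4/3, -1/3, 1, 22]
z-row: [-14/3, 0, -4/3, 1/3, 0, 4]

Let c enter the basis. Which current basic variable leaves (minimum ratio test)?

Column c entries and ratios — b: 4/(2/3) = 6; s_2: 22/(4/3) = 33/2.
Smallest ratio is 6 in the row of b, so b leaves.

b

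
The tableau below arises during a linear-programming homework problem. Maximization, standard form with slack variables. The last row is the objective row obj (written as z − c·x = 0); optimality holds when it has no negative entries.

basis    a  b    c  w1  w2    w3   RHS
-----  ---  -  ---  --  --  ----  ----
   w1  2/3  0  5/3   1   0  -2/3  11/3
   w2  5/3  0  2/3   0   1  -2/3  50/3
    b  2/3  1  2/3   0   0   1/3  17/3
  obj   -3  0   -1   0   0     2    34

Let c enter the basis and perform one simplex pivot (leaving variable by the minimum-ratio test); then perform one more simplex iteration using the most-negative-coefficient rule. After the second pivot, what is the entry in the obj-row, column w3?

Ratio test on column c — row 1: (11/3)/(5/3) = 11/5; row 2: (50/3)/(2/3) = 25; row 3: (17/3)/(2/3) = 17/2. Minimum is 11/5 at row 1 (w1 leaves); pivot element 5/3.
Divide row 1 by 5/3; eliminate column c from the other rows.
Second iteration: most negative obj-row entry is -13/5 in column a, so a enters.
Ratio test on column a — row 1: (11/5)/(2/5) = 11/2; row 2: (76/5)/(7/5) = 76/7; row 3: (21/5)/(2/5) = 21/2. Minimum is 11/2 at row 1 (c leaves); pivot element 2/5.
Divide row 1 by 2/5; eliminate column a from the other rows.
After both pivots, the entry at the obj-row, column w3 is -1.

-1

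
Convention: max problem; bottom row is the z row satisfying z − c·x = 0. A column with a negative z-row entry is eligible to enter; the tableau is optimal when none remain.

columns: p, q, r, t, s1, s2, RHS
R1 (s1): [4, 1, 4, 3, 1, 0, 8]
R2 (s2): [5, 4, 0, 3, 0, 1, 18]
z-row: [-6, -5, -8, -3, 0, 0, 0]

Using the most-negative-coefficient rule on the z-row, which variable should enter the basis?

r

Negative z-row entries: p: -6, q: -5, r: -8, t: -3.
The most negative is -8 in column r, so r enters.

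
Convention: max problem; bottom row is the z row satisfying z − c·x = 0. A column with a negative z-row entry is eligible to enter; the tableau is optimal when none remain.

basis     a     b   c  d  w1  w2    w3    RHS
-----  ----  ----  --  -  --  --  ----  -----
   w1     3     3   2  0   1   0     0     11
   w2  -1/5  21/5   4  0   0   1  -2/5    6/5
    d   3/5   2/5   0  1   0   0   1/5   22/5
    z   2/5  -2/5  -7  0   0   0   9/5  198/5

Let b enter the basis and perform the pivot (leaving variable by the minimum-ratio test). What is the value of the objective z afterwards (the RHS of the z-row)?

278/7

Ratio test on column b — row 1: 11/3 = 11/3; row 2: (6/5)/(21/5) = 2/7; row 3: (22/5)/(2/5) = 11. Minimum is 2/7 at row 2 (w2 leaves); pivot element 21/5.
Pivot on row 2; the z-row RHS becomes 198/5 − (-2/5)·(2/7) = 278/7.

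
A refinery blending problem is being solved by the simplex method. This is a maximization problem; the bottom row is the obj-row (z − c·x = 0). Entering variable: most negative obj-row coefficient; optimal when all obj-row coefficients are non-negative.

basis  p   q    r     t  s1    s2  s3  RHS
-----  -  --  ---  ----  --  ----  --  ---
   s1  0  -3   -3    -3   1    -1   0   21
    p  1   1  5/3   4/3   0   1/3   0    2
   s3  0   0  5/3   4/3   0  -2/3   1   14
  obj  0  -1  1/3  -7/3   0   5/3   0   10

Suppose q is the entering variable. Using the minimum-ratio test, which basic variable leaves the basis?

Column q entries and ratios — s1: -3 ≤ 0, skip; p: 2/1 = 2; s3: 0 ≤ 0, skip.
Smallest ratio is 2 in the row of p, so p leaves.

p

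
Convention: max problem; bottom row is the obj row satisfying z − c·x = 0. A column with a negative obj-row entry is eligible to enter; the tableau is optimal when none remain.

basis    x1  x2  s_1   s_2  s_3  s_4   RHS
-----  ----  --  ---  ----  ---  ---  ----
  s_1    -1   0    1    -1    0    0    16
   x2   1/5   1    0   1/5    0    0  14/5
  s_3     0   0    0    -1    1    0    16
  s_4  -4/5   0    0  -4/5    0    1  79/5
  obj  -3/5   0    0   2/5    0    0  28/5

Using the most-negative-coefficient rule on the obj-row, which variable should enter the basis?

Negative obj-row entries: x1: -3/5.
The most negative is -3/5 in column x1, so x1 enters.

x1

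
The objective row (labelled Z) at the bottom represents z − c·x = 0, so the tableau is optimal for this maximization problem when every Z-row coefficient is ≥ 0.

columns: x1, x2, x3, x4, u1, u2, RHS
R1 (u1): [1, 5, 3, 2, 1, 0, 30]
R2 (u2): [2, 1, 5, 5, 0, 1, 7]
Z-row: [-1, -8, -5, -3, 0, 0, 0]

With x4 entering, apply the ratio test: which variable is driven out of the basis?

u2

Column x4 entries and ratios — u1: 30/2 = 15; u2: 7/5 = 7/5.
Smallest ratio is 7/5 in the row of u2, so u2 leaves.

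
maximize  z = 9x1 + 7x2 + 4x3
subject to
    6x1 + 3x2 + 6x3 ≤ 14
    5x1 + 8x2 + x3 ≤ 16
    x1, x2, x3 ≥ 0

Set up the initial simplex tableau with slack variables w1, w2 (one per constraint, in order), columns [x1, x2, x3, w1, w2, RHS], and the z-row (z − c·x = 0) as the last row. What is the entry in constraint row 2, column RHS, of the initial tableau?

16

The RHS of constraint 2 is b_2 = 16.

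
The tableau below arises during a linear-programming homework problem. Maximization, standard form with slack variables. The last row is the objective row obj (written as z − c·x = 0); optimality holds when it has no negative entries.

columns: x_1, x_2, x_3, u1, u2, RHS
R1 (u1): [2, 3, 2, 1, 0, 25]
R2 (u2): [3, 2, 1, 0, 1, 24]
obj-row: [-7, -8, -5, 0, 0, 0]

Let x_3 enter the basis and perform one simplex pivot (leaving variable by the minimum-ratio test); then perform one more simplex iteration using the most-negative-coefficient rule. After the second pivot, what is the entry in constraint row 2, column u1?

Ratio test on column x_3 — row 1: 25/2 = 25/2; row 2: 24/1 = 24. Minimum is 25/2 at row 1 (u1 leaves); pivot element 2.
Divide row 1 by 2; eliminate column x_3 from the other rows.
Second iteration: most negative obj-row entry is -2 in column x_1, so x_1 enters.
Ratio test on column x_1 — row 1: (25/2)/1 = 25/2; row 2: (23/2)/2 = 23/4. Minimum is 23/4 at row 2 (u2 leaves); pivot element 2.
Divide row 2 by 2; eliminate column x_1 from the other rows.
After both pivots, the entry at constraint row 2, column u1 is -1/4.

-1/4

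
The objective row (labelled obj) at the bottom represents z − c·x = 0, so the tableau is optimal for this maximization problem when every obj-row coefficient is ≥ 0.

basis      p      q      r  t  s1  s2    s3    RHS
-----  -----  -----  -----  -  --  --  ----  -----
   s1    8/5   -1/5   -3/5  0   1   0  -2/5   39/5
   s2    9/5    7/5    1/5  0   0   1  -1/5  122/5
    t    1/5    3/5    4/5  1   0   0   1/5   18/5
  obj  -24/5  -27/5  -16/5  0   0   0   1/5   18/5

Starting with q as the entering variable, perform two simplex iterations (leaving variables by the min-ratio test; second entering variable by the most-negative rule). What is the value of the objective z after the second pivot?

Ratio test on column q — row 1: entry -1/5 ≤ 0; row 2: (122/5)/(7/5) = 122/7; row 3: (18/5)/(3/5) = 6. Minimum is 6 at row 3 (t leaves); pivot element 3/5.
Pivot on row 3; the obj-row RHS becomes 18/5 − (-27/5)·6 = 36.
Next entering variable (most negative obj-row entry -3): p.
Ratio test on column p — row 1: 9/(5/3) = 27/5; row 2: 16/(4/3) = 12; row 3: 6/(1/3) = 18. Minimum is 27/5 at row 1 (s1 leaves); pivot element 5/3.
After the second pivot the obj-row RHS is 36 − (-3)·(27/5) = 261/5.

261/5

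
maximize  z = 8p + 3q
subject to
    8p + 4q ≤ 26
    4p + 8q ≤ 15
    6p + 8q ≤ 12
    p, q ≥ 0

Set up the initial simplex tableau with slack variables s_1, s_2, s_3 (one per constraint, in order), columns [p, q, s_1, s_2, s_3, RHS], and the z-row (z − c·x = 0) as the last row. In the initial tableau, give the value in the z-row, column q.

The z-row carries the negated objective coefficients: the q entry is -3.

-3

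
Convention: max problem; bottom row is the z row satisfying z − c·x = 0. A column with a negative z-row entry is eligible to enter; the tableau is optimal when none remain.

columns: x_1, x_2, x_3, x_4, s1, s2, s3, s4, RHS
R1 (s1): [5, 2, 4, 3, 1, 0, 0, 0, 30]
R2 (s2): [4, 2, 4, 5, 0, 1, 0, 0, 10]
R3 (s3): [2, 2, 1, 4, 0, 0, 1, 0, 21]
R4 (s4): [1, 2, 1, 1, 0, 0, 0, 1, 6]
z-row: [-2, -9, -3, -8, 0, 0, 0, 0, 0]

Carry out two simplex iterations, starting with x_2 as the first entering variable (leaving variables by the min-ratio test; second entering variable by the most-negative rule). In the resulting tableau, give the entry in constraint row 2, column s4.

-1/4

Ratio test on column x_2 — row 1: 30/2 = 15; row 2: 10/2 = 5; row 3: 21/2 = 21/2; row 4: 6/2 = 3. Minimum is 3 at row 4 (s4 leaves); pivot element 2.
Divide row 4 by 2; eliminate column x_2 from the other rows.
Second iteration: most negative z-row entry is -7/2 in column x_4, so x_4 enters.
Ratio test on column x_4 — row 1: 24/2 = 12; row 2: 4/4 = 1; row 3: 15/3 = 5; row 4: 3/(1/2) = 6. Minimum is 1 at row 2 (s2 leaves); pivot element 4.
Divide row 2 by 4; eliminate column x_4 from the other rows.
After both pivots, the entry at constraint row 2, column s4 is -1/4.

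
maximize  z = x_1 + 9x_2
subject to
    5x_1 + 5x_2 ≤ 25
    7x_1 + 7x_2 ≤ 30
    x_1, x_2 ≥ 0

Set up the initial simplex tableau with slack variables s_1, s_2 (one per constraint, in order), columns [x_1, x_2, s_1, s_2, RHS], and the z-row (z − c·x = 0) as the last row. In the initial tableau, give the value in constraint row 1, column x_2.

Constraint 1 has coefficient 5 on x_2.

5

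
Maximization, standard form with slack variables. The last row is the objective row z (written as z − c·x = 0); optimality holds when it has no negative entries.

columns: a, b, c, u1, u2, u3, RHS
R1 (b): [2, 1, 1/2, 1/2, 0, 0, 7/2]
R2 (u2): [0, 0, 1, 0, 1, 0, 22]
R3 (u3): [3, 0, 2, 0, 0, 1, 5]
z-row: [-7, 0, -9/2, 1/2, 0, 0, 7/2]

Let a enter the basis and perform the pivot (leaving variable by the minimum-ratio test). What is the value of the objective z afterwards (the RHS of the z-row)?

Ratio test on column a — row 1: (7/2)/2 = 7/4; row 2: entry 0 ≤ 0; row 3: 5/3 = 5/3. Minimum is 5/3 at row 3 (u3 leaves); pivot element 3.
Pivot on row 3; the z-row RHS becomes 7/2 − (-7)·(5/3) = 91/6.

91/6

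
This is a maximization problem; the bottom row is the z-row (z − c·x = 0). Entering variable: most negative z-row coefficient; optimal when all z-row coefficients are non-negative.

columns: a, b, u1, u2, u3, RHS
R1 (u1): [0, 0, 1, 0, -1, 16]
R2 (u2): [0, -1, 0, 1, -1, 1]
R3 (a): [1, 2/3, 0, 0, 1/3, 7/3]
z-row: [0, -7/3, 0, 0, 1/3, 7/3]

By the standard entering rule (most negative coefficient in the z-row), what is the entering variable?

b

Negative z-row entries: b: -7/3.
The most negative is -7/3 in column b, so b enters.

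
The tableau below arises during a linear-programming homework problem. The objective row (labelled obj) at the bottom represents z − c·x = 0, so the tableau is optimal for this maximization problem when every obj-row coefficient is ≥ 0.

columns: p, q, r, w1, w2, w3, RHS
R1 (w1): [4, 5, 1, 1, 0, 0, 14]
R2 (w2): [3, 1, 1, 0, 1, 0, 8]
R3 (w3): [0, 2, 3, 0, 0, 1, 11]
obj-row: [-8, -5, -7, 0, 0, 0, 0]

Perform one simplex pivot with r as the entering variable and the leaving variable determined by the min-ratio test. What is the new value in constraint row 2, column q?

1/3

Ratio test on column r — row 1: 14/1 = 14; row 2: 8/1 = 8; row 3: 11/3 = 11/3. Minimum is 11/3 at row 3 (w3 leaves); pivot element 3.
Divide row 3 by 3; eliminate column r from the other rows.
Row 2 update in column q: 1 − 1·(2/3) = 1/3.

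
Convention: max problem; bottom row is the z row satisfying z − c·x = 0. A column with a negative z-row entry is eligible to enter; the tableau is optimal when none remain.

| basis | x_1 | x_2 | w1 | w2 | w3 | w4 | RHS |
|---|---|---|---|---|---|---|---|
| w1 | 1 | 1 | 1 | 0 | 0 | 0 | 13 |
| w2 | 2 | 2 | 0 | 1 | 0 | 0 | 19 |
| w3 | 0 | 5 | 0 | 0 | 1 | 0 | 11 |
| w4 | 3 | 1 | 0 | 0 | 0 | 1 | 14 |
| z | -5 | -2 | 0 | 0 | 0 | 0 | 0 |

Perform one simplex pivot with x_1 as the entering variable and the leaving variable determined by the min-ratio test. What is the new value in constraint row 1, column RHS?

25/3

Ratio test on column x_1 — row 1: 13/1 = 13; row 2: 19/2 = 19/2; row 3: entry 0 ≤ 0; row 4: 14/3 = 14/3. Minimum is 14/3 at row 4 (w4 leaves); pivot element 3.
Divide row 4 by 3; eliminate column x_1 from the other rows.
Row 1 update in column RHS: 13 − 1·(14/3) = 25/3.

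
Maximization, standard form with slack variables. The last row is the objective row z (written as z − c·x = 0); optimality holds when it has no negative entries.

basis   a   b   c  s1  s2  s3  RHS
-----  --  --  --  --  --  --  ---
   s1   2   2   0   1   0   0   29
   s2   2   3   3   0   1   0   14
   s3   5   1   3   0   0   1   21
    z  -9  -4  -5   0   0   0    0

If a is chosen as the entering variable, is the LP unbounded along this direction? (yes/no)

Column a has positive entries in row(s) 1, 2, 3, so the ratio test bounds it — not unbounded.

no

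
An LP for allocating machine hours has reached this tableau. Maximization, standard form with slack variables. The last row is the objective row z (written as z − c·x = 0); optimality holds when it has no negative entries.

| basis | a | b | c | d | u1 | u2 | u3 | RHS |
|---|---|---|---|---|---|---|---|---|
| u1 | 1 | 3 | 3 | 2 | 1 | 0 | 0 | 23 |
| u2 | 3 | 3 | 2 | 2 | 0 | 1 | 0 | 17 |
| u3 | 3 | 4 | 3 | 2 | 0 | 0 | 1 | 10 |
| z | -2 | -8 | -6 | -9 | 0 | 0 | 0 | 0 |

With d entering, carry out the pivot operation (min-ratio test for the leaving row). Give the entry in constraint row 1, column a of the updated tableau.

-2

Ratio test on column d — row 1: 23/2 = 23/2; row 2: 17/2 = 17/2; row 3: 10/2 = 5. Minimum is 5 at row 3 (u3 leaves); pivot element 2.
Divide row 3 by 2; eliminate column d from the other rows.
Row 1 update in column a: 1 − 2·(3/2) = -2.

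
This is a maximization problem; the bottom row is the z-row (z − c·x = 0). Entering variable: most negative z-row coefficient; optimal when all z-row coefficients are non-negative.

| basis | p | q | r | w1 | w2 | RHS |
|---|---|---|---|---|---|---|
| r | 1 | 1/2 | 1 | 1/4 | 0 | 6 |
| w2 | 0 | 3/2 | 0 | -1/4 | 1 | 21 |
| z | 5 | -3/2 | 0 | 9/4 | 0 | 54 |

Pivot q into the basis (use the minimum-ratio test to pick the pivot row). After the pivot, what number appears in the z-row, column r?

3

Ratio test on column q — row 1: 6/(1/2) = 12; row 2: 21/(3/2) = 14. Minimum is 12 at row 1 (r leaves); pivot element 1/2.
Divide row 1 by 1/2; eliminate column q from the other rows.
z-row update in column r: 0 − (-3/2)·2 = 3.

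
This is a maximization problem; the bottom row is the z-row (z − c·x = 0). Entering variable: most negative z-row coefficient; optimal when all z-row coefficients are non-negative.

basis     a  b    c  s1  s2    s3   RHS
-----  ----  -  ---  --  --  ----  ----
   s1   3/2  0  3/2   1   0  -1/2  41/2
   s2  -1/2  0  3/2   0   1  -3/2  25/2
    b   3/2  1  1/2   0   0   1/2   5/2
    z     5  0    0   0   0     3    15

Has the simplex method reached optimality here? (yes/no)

yes

Every z-row coefficient is ≥ 0, so the tableau is optimal.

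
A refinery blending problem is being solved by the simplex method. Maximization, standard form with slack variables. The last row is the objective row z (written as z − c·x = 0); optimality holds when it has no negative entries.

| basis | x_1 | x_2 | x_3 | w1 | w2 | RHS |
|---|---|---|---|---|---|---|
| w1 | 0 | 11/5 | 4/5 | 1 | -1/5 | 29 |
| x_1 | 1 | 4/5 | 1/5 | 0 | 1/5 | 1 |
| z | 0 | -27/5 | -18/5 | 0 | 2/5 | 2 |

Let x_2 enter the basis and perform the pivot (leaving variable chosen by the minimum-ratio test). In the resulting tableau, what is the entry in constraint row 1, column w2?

Ratio test on column x_2 — row 1: 29/(11/5) = 145/11; row 2: 1/(4/5) = 5/4. Minimum is 5/4 at row 2 (x_1 leaves); pivot element 4/5.
Divide row 2 by 4/5; eliminate column x_2 from the other rows.
Row 1 update in column w2: -1/5 − (11/5)·(1/4) = -3/4.

-3/4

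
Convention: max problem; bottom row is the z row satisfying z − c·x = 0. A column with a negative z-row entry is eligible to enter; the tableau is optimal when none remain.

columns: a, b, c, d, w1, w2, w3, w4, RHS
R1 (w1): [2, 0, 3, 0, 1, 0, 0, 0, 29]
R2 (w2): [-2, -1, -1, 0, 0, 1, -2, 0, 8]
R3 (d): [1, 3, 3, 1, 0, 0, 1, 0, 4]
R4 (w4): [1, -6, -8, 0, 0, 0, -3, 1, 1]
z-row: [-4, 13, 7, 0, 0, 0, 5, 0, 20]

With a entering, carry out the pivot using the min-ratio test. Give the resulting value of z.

24

Ratio test on column a — row 1: 29/2 = 29/2; row 2: entry -2 ≤ 0; row 3: 4/1 = 4; row 4: 1/1 = 1. Minimum is 1 at row 4 (w4 leaves); pivot element 1.
Pivot on row 4; the z-row RHS becomes 20 − (-4)·1 = 24.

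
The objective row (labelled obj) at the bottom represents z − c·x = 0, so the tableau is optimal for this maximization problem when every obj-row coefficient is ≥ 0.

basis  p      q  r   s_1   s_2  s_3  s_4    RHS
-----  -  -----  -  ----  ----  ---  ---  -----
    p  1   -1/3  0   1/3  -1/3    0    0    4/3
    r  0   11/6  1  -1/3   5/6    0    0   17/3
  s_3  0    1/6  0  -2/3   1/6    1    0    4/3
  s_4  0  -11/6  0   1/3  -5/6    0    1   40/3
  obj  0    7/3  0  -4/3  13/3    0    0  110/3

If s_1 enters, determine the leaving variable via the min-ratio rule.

Column s_1 entries and ratios — p: (4/3)/(1/3) = 4; r: -1/3 ≤ 0, skip; s_3: -2/3 ≤ 0, skip; s_4: (40/3)/(1/3) = 40.
Smallest ratio is 4 in the row of p, so p leaves.

p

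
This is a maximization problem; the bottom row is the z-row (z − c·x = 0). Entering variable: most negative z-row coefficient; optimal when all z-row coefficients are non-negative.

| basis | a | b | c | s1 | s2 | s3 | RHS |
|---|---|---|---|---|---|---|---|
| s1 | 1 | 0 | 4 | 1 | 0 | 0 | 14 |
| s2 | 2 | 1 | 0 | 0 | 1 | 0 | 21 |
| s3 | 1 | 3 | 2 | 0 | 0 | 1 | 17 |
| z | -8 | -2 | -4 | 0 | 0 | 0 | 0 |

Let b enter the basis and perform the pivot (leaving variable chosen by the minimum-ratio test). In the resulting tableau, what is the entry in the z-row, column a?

-22/3

Ratio test on column b — row 1: entry 0 ≤ 0; row 2: 21/1 = 21; row 3: 17/3 = 17/3. Minimum is 17/3 at row 3 (s3 leaves); pivot element 3.
Divide row 3 by 3; eliminate column b from the other rows.
z-row update in column a: -8 − (-2)·(1/3) = -22/3.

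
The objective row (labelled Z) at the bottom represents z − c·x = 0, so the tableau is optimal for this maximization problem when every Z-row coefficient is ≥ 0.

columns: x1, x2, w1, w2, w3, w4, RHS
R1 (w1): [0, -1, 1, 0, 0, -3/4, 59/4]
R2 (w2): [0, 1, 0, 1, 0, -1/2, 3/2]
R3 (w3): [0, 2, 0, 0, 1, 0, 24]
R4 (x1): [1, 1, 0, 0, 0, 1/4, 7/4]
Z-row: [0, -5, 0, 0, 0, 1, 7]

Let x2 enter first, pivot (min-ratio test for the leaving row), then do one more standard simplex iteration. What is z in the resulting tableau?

Ratio test on column x2 — row 1: entry -1 ≤ 0; row 2: (3/2)/1 = 3/2; row 3: 24/2 = 12; row 4: (7/4)/1 = 7/4. Minimum is 3/2 at row 2 (w2 leaves); pivot element 1.
Pivot on row 2; the Z-row RHS becomes 7 − (-5)·(3/2) = 29/2.
Next entering variable (most negative Z-row entry -3/2): w4.
Ratio test on column w4 — row 1: entry -5/4 ≤ 0; row 2: entry -1/2 ≤ 0; row 3: 21/1 = 21; row 4: (1/4)/(3/4) = 1/3. Minimum is 1/3 at row 4 (x1 leaves); pivot element 3/4.
After the second pivot the Z-row RHS is 29/2 − (-3/2)·(1/3) = 15.

15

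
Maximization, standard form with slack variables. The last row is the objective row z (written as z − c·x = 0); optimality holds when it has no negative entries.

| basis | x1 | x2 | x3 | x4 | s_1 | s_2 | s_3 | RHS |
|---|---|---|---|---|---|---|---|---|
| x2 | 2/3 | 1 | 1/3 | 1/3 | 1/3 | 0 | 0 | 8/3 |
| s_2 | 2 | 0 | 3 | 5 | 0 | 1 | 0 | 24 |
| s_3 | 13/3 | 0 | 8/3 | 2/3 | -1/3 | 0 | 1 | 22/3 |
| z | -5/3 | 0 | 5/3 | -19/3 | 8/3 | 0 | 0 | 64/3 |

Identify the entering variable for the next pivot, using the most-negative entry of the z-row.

x4

Negative z-row entries: x1: -5/3, x4: -19/3.
The most negative is -19/3 in column x4, so x4 enters.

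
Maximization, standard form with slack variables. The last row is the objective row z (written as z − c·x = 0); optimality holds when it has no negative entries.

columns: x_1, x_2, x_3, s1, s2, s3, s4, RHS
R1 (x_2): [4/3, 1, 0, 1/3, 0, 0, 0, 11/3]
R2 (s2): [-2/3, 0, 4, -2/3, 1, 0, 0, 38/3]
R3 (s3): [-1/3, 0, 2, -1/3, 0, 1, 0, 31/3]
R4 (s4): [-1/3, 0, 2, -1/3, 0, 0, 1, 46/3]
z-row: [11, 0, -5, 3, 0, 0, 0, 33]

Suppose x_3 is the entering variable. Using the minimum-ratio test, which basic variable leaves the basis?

s2

Column x_3 entries and ratios — x_2: 0 ≤ 0, skip; s2: (38/3)/4 = 19/6; s3: (31/3)/2 = 31/6; s4: (46/3)/2 = 23/3.
Smallest ratio is 19/6 in the row of s2, so s2 leaves.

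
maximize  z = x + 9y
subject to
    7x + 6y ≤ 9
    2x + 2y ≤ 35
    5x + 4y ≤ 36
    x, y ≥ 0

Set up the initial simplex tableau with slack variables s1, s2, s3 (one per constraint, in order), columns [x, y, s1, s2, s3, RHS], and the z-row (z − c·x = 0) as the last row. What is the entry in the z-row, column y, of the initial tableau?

-9

The z-row carries the negated objective coefficients: the y entry is -9.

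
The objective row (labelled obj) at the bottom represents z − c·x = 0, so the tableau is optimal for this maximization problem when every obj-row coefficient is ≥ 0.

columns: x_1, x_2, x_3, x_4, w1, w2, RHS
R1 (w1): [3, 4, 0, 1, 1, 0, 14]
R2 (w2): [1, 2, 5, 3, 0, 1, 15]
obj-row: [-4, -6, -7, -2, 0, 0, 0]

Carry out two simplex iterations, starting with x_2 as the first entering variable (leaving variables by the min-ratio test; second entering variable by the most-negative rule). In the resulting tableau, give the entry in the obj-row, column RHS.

161/5

Ratio test on column x_2 — row 1: 14/4 = 7/2; row 2: 15/2 = 15/2. Minimum is 7/2 at row 1 (w1 leaves); pivot element 4.
Divide row 1 by 4; eliminate column x_2 from the other rows.
Second iteration: most negative obj-row entry is -7 in column x_3, so x_3 enters.
Ratio test on column x_3 — row 1: entry 0 ≤ 0; row 2: 8/5 = 8/5. Minimum is 8/5 at row 2 (w2 leaves); pivot element 5.
Divide row 2 by 5; eliminate column x_3 from the other rows.
After both pivots, the entry at the obj-row, column RHS is 161/5.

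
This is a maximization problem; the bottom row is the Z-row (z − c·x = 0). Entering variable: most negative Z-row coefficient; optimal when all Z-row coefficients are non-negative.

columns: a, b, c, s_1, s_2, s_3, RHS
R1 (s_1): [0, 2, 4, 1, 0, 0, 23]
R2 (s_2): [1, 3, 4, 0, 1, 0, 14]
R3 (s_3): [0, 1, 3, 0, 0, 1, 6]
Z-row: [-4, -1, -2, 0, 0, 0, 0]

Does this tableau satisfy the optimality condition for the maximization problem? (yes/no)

no

The Z-row has a negative entry -4 in column a, so it is not optimal.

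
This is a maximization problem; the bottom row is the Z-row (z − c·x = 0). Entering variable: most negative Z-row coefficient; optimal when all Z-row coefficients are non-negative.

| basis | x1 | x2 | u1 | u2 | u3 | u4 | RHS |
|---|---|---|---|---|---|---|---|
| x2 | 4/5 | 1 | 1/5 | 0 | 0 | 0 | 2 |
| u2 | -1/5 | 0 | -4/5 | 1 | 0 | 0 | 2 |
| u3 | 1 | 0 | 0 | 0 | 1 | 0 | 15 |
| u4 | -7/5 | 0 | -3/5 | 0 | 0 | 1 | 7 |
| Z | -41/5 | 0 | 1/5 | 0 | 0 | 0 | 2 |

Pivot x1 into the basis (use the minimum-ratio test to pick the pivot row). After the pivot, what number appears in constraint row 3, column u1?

-1/4

Ratio test on column x1 — row 1: 2/(4/5) = 5/2; row 2: entry -1/5 ≤ 0; row 3: 15/1 = 15; row 4: entry -7/5 ≤ 0. Minimum is 5/2 at row 1 (x2 leaves); pivot element 4/5.
Divide row 1 by 4/5; eliminate column x1 from the other rows.
Row 3 update in column u1: 0 − 1·(1/4) = -1/4.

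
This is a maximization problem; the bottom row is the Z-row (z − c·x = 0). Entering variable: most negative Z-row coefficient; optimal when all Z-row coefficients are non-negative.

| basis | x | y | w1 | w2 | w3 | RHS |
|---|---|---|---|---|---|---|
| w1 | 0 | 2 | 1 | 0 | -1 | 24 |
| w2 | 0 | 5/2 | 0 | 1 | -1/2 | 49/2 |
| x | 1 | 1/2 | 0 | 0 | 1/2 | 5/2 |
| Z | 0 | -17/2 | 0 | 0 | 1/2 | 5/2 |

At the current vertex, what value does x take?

5/2

x is basic (row 3); its value is the RHS of that row, 5/2.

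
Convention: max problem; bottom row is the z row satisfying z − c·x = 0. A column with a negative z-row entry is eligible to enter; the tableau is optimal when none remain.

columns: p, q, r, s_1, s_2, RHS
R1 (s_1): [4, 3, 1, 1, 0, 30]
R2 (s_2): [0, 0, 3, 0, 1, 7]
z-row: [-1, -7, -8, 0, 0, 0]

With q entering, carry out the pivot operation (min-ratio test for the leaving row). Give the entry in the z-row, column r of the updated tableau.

Ratio test on column q — row 1: 30/3 = 10; row 2: entry 0 ≤ 0. Minimum is 10 at row 1 (s_1 leaves); pivot element 3.
Divide row 1 by 3; eliminate column q from the other rows.
z-row update in column r: -8 − (-7)·(1/3) = -17/3.

-17/3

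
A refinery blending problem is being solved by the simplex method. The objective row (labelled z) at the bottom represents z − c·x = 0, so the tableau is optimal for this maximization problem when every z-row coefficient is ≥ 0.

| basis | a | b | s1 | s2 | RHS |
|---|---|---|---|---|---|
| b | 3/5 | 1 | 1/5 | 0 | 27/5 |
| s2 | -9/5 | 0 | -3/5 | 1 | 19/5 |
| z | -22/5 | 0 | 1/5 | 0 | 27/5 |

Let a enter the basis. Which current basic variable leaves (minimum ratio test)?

b

Column a entries and ratios — b: (27/5)/(3/5) = 9; s2: -9/5 ≤ 0, skip.
Smallest ratio is 9 in the row of b, so b leaves.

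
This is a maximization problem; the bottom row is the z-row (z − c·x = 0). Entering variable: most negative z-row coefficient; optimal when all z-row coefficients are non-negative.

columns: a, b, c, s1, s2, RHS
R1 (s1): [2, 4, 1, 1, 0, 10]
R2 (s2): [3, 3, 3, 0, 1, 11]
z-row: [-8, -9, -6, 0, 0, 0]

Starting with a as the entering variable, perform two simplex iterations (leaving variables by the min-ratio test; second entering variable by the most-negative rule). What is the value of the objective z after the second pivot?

Ratio test on column a — row 1: 10/2 = 5; row 2: 11/3 = 11/3. Minimum is 11/3 at row 2 (s2 leaves); pivot element 3.
Pivot on row 2; the z-row RHS becomes 0 − (-8)·(11/3) = 88/3.
Next entering variable (most negative z-row entry -1): b.
Ratio test on column b — row 1: (8/3)/2 = 4/3; row 2: (11/3)/1 = 11/3. Minimum is 4/3 at row 1 (s1 leaves); pivot element 2.
After the second pivot the z-row RHS is 88/3 − (-1)·(4/3) = 92/3.

92/3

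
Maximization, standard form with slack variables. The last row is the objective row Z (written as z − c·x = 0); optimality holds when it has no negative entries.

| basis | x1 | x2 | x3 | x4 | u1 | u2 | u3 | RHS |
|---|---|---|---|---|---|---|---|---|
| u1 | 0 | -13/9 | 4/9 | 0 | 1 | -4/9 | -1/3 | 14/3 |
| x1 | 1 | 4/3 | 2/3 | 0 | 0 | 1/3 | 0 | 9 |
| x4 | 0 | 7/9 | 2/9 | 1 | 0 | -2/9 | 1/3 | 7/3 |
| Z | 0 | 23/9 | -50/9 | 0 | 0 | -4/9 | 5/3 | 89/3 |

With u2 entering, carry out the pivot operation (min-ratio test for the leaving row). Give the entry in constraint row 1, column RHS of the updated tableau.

50/3

Ratio test on column u2 — row 1: entry -4/9 ≤ 0; row 2: 9/(1/3) = 27; row 3: entry -2/9 ≤ 0. Minimum is 27 at row 2 (x1 leaves); pivot element 1/3.
Divide row 2 by 1/3; eliminate column u2 from the other rows.
Row 1 update in column RHS: 14/3 − (-4/9)·27 = 50/3.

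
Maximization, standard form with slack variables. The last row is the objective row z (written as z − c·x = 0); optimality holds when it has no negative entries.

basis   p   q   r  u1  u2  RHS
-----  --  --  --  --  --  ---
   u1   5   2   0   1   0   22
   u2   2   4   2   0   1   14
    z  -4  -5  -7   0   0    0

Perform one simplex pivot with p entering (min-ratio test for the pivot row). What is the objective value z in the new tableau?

Ratio test on column p — row 1: 22/5 = 22/5; row 2: 14/2 = 7. Minimum is 22/5 at row 1 (u1 leaves); pivot element 5.
Pivot on row 1; the z-row RHS becomes 0 − (-4)·(22/5) = 88/5.

88/5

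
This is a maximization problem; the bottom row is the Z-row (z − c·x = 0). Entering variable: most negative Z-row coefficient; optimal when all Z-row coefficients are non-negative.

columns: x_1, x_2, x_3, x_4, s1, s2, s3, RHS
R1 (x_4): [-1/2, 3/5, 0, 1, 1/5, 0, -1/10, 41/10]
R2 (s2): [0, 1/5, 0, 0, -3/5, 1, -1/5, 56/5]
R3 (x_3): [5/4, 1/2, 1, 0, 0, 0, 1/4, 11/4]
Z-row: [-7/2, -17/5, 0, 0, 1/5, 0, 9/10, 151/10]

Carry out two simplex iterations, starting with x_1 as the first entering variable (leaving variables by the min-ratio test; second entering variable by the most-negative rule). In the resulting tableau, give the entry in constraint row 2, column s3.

Ratio test on column x_1 — row 1: entry -1/2 ≤ 0; row 2: entry 0 ≤ 0; row 3: (11/4)/(5/4) = 11/5. Minimum is 11/5 at row 3 (x_3 leaves); pivot element 5/4.
Divide row 3 by 5/4; eliminate column x_1 from the other rows.
Second iteration: most negative Z-row entry is -2 in column x_2, so x_2 enters.
Ratio test on column x_2 — row 1: (26/5)/(4/5) = 13/2; row 2: (56/5)/(1/5) = 56; row 3: (11/5)/(2/5) = 11/2. Minimum is 11/2 at row 3 (x_1 leaves); pivot element 2/5.
Divide row 3 by 2/5; eliminate column x_2 from the other rows.
After both pivots, the entry at constraint row 2, column s3 is -3/10.

-3/10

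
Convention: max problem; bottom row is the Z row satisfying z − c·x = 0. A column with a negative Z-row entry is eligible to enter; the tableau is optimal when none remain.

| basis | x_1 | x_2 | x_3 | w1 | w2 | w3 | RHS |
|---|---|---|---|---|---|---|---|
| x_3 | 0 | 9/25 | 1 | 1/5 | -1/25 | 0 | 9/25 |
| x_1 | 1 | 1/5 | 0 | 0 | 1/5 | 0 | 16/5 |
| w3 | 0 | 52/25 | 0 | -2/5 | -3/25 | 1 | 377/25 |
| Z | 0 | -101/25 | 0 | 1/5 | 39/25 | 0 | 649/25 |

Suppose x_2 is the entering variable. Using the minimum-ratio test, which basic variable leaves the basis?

Column x_2 entries and ratios — x_3: (9/25)/(9/25) = 1; x_1: (16/5)/(1/5) = 16; w3: (377/25)/(52/25) = 29/4.
Smallest ratio is 1 in the row of x_3, so x_3 leaves.

x_3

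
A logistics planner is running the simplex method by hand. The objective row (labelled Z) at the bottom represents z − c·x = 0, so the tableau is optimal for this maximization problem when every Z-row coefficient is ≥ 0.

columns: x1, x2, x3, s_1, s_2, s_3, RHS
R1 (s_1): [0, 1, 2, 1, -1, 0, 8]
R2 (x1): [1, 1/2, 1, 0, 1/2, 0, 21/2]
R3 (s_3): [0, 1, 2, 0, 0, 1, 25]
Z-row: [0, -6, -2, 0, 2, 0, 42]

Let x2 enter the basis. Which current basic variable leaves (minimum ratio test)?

s_1

Column x2 entries and ratios — s_1: 8/1 = 8; x1: (21/2)/(1/2) = 21; s_3: 25/1 = 25.
Smallest ratio is 8 in the row of s_1, so s_1 leaves.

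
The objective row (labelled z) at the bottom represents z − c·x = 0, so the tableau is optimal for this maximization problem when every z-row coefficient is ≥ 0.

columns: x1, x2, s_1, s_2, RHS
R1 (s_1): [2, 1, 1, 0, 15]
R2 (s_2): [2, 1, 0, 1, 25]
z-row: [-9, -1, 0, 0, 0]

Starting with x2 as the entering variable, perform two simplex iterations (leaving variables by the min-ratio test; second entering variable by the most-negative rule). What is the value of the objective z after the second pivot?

Ratio test on column x2 — row 1: 15/1 = 15; row 2: 25/1 = 25. Minimum is 15 at row 1 (s_1 leaves); pivot element 1.
Pivot on row 1; the z-row RHS becomes 0 − (-1)·15 = 15.
Next entering variable (most negative z-row entry -7): x1.
Ratio test on column x1 — row 1: 15/2 = 15/2; row 2: entry 0 ≤ 0. Minimum is 15/2 at row 1 (x2 leaves); pivot element 2.
After the second pivot the z-row RHS is 15 − (-7)·(15/2) = 135/2.

135/2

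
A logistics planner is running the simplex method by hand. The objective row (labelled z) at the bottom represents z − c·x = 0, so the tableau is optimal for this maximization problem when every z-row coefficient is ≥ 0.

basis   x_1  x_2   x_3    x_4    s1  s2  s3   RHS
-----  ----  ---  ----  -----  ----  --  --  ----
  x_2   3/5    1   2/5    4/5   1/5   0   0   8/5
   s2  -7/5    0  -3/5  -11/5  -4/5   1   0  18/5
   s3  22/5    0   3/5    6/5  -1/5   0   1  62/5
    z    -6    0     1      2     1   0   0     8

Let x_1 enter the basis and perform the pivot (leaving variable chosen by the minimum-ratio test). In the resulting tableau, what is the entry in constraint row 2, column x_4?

-1/3

Ratio test on column x_1 — row 1: (8/5)/(3/5) = 8/3; row 2: entry -7/5 ≤ 0; row 3: (62/5)/(22/5) = 31/11. Minimum is 8/3 at row 1 (x_2 leaves); pivot element 3/5.
Divide row 1 by 3/5; eliminate column x_1 from the other rows.
Row 2 update in column x_4: -11/5 − (-7/5)·(4/3) = -1/3.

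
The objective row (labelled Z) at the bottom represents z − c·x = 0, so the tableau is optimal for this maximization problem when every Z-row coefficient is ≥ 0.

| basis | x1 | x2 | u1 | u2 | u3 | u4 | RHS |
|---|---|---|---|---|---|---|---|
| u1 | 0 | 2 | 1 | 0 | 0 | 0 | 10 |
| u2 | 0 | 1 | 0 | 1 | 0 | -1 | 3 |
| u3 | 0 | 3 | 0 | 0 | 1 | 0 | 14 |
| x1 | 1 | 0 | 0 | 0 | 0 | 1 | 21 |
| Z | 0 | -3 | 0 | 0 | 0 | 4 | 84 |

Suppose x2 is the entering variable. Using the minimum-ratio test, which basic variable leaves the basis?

Column x2 entries and ratios — u1: 10/2 = 5; u2: 3/1 = 3; u3: 14/3 = 14/3; x1: 0 ≤ 0, skip.
Smallest ratio is 3 in the row of u2, so u2 leaves.

u2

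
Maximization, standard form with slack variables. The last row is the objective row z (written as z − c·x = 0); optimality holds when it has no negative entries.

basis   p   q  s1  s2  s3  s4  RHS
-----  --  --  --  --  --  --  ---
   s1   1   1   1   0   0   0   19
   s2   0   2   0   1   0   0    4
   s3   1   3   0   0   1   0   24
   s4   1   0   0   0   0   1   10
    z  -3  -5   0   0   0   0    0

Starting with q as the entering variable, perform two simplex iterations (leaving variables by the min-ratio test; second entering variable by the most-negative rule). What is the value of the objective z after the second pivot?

Ratio test on column q — row 1: 19/1 = 19; row 2: 4/2 = 2; row 3: 24/3 = 8; row 4: entry 0 ≤ 0. Minimum is 2 at row 2 (s2 leaves); pivot element 2.
Pivot on row 2; the z-row RHS becomes 0 − (-5)·2 = 10.
Next entering variable (most negative z-row entry -3): p.
Ratio test on column p — row 1: 17/1 = 17; row 2: entry 0 ≤ 0; row 3: 18/1 = 18; row 4: 10/1 = 10. Minimum is 10 at row 4 (s4 leaves); pivot element 1.
After the second pivot the z-row RHS is 10 − (-3)·10 = 40.

40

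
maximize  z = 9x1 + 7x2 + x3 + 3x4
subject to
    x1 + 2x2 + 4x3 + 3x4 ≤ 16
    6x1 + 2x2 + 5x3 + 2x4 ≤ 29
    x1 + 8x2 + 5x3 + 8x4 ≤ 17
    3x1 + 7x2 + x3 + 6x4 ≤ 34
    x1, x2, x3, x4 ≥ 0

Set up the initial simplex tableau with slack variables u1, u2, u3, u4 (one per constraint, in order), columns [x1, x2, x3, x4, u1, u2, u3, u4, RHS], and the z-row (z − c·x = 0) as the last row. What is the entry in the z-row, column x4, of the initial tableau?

-3

The z-row carries the negated objective coefficients: the x4 entry is -3.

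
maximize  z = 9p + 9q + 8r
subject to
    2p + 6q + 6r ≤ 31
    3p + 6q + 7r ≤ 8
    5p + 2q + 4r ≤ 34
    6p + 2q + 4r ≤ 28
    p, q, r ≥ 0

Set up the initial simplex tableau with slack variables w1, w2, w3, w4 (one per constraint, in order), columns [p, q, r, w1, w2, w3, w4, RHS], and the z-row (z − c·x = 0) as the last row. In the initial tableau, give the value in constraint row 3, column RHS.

34

The RHS of constraint 3 is b_3 = 34.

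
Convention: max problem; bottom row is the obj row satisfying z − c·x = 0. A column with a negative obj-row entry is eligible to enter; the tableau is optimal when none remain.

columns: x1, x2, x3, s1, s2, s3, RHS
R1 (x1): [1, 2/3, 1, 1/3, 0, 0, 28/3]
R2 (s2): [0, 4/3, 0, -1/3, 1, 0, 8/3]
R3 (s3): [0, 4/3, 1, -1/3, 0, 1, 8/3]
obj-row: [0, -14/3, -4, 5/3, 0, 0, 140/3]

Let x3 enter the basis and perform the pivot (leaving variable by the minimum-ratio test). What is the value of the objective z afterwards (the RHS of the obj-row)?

172/3

Ratio test on column x3 — row 1: (28/3)/1 = 28/3; row 2: entry 0 ≤ 0; row 3: (8/3)/1 = 8/3. Minimum is 8/3 at row 3 (s3 leaves); pivot element 1.
Pivot on row 3; the obj-row RHS becomes 140/3 − (-4)·(8/3) = 172/3.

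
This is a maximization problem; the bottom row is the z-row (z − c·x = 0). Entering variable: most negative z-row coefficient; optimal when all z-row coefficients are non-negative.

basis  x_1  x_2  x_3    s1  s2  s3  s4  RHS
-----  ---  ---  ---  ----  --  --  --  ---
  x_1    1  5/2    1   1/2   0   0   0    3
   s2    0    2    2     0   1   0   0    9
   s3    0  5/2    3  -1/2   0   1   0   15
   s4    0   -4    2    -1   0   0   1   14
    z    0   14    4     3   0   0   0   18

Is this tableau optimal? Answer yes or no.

Every z-row coefficient is ≥ 0, so the tableau is optimal.

yes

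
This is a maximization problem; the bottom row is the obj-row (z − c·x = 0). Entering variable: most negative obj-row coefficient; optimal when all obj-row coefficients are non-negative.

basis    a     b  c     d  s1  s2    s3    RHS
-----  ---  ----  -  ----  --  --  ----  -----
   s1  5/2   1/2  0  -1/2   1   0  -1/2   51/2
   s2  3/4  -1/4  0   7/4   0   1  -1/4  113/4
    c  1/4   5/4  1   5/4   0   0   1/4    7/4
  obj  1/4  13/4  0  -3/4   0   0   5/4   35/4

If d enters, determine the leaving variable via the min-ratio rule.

Column d entries and ratios — s1: -1/2 ≤ 0, skip; s2: (113/4)/(7/4) = 113/7; c: (7/4)/(5/4) = 7/5.
Smallest ratio is 7/5 in the row of c, so c leaves.

c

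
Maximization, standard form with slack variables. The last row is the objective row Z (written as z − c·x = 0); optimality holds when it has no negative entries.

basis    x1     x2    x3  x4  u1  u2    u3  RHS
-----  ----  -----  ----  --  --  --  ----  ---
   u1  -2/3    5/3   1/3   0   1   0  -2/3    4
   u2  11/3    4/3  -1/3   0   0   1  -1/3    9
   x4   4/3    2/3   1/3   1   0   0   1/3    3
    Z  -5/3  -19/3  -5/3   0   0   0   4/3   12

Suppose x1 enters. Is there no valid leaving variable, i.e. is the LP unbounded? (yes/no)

Column x1 has positive entries in row(s) 2, 3, so the ratio test bounds it — not unbounded.

no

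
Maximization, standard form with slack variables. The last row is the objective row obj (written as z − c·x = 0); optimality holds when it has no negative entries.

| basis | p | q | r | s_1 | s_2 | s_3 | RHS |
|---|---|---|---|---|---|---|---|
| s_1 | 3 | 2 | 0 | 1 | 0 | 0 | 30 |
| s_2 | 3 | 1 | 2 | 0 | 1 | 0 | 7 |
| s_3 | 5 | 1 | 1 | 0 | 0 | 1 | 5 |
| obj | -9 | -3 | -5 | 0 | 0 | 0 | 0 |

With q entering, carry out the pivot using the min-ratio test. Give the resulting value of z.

15

Ratio test on column q — row 1: 30/2 = 15; row 2: 7/1 = 7; row 3: 5/1 = 5. Minimum is 5 at row 3 (s_3 leaves); pivot element 1.
Pivot on row 3; the obj-row RHS becomes 0 − (-3)·5 = 15.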